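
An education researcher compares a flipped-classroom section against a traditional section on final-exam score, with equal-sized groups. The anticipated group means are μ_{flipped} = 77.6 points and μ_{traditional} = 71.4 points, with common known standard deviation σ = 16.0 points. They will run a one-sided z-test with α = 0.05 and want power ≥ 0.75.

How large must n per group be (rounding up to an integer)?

n = 72 per group

Standardized effect: d = |μ_{flipped} − μ_{traditional}| / σ = |77.6 − 71.4| / 16.0 = 0.3875
For power 0.75 need Φ(δ − z_{0.05}) = 0.75, so δ = z_{0.05} + z_{0.25} = 1.645 + 0.674 = 2.319.
δ = d·√(n/2) ⇒ n = 2(δ/d)² = 2 × (2.319 / 0.3875)² = 71.65.
Round up to the next whole unit.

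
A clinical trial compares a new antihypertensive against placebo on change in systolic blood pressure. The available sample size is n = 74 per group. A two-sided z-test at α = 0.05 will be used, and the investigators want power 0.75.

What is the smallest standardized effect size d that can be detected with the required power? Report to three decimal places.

d ≈ 0.433

Required noncentrality: δ = z_{0.025} + z_{0.25} = 1.960 + 0.674 = 2.634.
(The second rejection-region term Φ(−δ − z_{α/2}) is negligible and dropped.)
δ = d·√(n/2) ⇒ d = δ/√(n/2) = 2.634/√(74/2) = 0.4331.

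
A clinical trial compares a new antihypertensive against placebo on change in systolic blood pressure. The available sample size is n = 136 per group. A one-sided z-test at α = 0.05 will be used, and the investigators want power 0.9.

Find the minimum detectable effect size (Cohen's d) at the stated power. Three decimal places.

Required noncentrality: δ = z_{0.05} + z_{0.10} = 1.645 + 1.282 = 2.926.
δ = d·√(n/2) ⇒ d = δ/√(n/2) = 2.926/√(136/2) = 0.3549.

d ≈ 0.355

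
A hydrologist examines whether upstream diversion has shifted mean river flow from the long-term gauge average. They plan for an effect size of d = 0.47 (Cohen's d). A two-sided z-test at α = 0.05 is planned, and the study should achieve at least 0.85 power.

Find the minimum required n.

Set Φ(δ − 1.960) = 0.85; then δ − 1.960 = Φ⁻¹(0.85) = 1.036, giving δ = 2.996.
(Ignoring the negligible lower-tail rejection probability gives the usual closed-form inversion.)
δ = d·√n ⇒ n = (δ/d)² = (2.996 / 0.47)² = 40.64.
Rounding up, n = 41.

n = 41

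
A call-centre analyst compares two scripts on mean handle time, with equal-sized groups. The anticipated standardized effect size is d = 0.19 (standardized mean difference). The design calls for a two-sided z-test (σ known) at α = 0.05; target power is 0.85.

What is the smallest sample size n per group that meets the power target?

Set Φ(δ − 1.960) = 0.85; then δ − 1.960 = Φ⁻¹(0.85) = 1.036, giving δ = 2.996.
(For δ > 0 the lower-tail rejection region contributes negligibly to power, so the one-term inversion is standard.)
δ = d·√(n/2) ⇒ n = 2(δ/d)² = 2 × (2.996 / 0.19)² = 497.42.
Round up to the next whole unit.

n = 498 per group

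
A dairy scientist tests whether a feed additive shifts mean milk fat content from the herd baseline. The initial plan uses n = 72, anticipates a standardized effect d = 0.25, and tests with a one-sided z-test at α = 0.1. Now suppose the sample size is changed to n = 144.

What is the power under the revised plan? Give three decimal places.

With n = 144: δ = d·√n = 0.25 × √144 = 3.0000. Critical value z_{0.1} = 1.282.
Revised power = Φ(δ − 1.282) = Φ(1.718) = 0.9571.

Power ≈ 0.957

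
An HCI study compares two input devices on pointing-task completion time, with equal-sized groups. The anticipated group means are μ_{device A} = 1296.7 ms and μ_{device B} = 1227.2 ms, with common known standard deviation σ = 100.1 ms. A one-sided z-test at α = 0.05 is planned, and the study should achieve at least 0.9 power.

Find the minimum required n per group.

Standardized effect: d = |μ_{device A} − μ_{device B}| / σ = |1296.7 − 1227.2| / 100.1 = 0.6943
For power 0.9 need Φ(δ − z_{0.05}) = 0.9, so δ = z_{0.05} + z_{0.10} = 1.645 + 1.282 = 2.926.
δ = d·√(n/2) ⇒ n = 2(δ/d)² = 2 × (2.926 / 0.6943)² = 35.53.
Rounding up, n = 36 per group.

n = 36 per group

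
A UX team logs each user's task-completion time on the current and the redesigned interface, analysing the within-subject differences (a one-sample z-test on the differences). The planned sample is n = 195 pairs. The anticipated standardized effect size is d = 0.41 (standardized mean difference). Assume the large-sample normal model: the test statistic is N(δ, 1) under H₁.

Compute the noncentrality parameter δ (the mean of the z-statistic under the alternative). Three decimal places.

δ ≈ 5.725

The noncentrality parameter scales effect size by the design's sample-size factor: δ = d·√n = 0.41 × √195 = 5.7253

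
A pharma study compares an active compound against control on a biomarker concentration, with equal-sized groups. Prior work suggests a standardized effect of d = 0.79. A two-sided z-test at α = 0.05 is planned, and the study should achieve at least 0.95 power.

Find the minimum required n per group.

n = 42 per group

Set Φ(δ − 1.960) = 0.95; then δ − 1.960 = Φ⁻¹(0.95) = 1.645, giving δ = 3.605.
(Ignoring the negligible lower-tail rejection probability gives the usual closed-form inversion.)
δ = d·√(n/2) ⇒ n = 2(δ/d)² = 2 × (3.605 / 0.79)² = 41.64.
Rounding up, n = 42 per group.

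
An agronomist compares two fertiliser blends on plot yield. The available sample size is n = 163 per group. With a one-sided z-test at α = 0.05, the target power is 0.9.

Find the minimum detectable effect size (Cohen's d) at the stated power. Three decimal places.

Required noncentrality: δ = z_{0.05} + z_{0.10} = 1.645 + 1.282 = 2.926.
δ = d·√(n/2) ⇒ d = δ/√(n/2) = 2.926/√(163/2) = 0.3242.

d ≈ 0.324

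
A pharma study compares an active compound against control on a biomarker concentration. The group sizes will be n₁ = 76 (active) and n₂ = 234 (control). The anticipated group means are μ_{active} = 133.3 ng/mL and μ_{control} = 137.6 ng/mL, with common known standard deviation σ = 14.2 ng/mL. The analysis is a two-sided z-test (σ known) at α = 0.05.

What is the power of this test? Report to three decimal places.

Standardized effect: d = |μ_{active} − μ_{control}| / σ = |133.3 − 137.6| / 14.2 = 0.3028
Noncentrality parameter: δ = d / √(1/n₁ + 1/n₂) = 0.3028 / √(1/76 + 1/234) = 2.2936
Critical value for a two-sided test at α = 0.05: z_{α/2} = 1.960.
Power = Φ(δ − 1.960) + Φ(−δ − 1.960) = Φ(0.334) + Φ(-4.254) = 0.6307 + 0.0000 = 0.6307.

Power ≈ 0.631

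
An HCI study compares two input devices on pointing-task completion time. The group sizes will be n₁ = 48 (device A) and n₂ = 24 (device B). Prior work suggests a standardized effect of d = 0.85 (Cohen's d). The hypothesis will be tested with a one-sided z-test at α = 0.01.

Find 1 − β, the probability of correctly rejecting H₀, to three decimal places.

Power ≈ 0.859

Noncentrality parameter: δ = d / √(1/n₁ + 1/n₂) = 0.85 / √(1/48 + 1/24) = 3.4000
One-sided α = 0.01 → critical value z_{0.01} = 2.326.
Power = Φ(δ − 2.326) = Φ(1.074) = 0.8585.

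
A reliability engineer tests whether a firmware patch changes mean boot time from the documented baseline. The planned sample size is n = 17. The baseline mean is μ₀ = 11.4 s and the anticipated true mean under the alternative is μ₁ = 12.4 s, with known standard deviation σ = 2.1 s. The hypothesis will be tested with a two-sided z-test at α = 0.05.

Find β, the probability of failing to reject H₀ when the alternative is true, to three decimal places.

β ≈ 0.499

Standardized effect: d = |μ₁ − μ₀| / σ = |12.4 − 11.4| / 2.1 = 0.4762
Noncentrality parameter: δ = d·√n = 0.4762 × √17 = 1.9634
Critical value for a two-sided test at α = 0.05: z_{α/2} = 1.960.
Power = Φ(δ − 1.960) + Φ(−δ − 1.960) = Φ(0.003) + Φ(-3.923) = 0.5014 + 0.0000 = 0.5014.
Type II error: β = 1 − power = 1 − 0.5014 = 0.4986.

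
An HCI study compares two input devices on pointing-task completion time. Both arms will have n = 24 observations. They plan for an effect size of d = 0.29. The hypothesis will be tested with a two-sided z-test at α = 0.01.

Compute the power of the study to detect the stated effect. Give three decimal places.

Noncentrality parameter: δ = d·√(n/2) = 0.29 × √(24/2) = 1.0046
Two-sided α = 0.01 → critical value z_{0.005} = 2.576.
Power = Φ(δ − 2.576) + Φ(−δ − 2.576) = Φ(-1.571) + Φ(-3.580) = 0.0581 + 0.0002 = 0.0582.

Power ≈ 0.058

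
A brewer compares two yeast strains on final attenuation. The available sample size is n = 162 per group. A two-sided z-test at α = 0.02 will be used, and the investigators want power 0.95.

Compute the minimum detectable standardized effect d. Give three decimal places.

d ≈ 0.441

Required noncentrality: δ = z_{0.01} + z_{0.05} = 2.326 + 1.645 = 3.971.
(The second rejection-region term Φ(−δ − z_{α/2}) is negligible and dropped.)
δ = d·√(n/2) ⇒ d = δ/√(n/2) = 3.971/√(162/2) = 0.4412.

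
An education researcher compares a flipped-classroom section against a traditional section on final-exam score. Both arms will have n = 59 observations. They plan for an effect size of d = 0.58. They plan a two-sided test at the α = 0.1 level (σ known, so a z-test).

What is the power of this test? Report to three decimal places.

Power ≈ 0.934

Noncentrality parameter: δ = d·√(n/2) = 0.58 × √(59/2) = 3.1502
Two-sided α = 0.1 → critical value z_{0.05} = 1.645.
Power = Φ(δ − 1.645) + Φ(−δ − 1.645) = Φ(1.505) + Φ(-4.795) = 0.9339 + 0.0000 = 0.9339.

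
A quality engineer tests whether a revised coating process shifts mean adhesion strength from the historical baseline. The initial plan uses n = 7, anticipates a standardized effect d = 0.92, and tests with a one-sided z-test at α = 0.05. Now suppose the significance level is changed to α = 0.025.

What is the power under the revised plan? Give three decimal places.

Power ≈ 0.682

δ = d·√n = 0.92 × √7 = 2.4341 (unchanged). New critical value: z_{0.025} = 1.960.
Revised power = Φ(δ − 1.960) = Φ(0.474) = 0.6823.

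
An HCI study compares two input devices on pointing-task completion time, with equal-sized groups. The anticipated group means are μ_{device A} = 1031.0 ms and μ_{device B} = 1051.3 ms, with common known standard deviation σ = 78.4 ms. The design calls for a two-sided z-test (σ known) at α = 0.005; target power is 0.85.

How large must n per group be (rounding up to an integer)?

n = 441 per group

Standardized effect: d = |μ_{device A} − μ_{device B}| / σ = |1031.0 − 1051.3| / 78.4 = 0.2589
For power 0.85 need Φ(δ − z_{0.0025}) = 0.85, so δ = z_{0.0025} + z_{0.15} = 2.807 + 1.036 = 3.843.
(Ignoring the negligible lower-tail rejection probability gives the usual closed-form inversion.)
δ = d·√(n/2) ⇒ n = 2(δ/d)² = 2 × (3.843 / 0.2589)² = 440.67.
Rounding up, n = 441 per group.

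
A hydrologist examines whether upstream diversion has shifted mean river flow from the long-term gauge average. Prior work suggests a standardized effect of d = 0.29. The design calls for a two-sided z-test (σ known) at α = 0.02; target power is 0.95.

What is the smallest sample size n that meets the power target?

For power 0.95 need Φ(δ − z_{0.01}) = 0.95, so δ = z_{0.01} + z_{0.05} = 2.326 + 1.645 = 3.971.
(Ignoring the negligible lower-tail rejection probability gives the usual closed-form inversion.)
δ = d·√n ⇒ n = (δ/d)² = (3.971 / 0.29)² = 187.52.
Rounding up, n = 188.

n = 188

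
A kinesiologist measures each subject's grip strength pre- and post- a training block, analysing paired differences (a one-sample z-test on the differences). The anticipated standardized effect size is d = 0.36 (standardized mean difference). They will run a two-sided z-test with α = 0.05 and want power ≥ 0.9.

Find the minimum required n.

For power 0.9 need Φ(δ − z_{0.025}) = 0.9, so δ = z_{0.025} + z_{0.10} = 1.960 + 1.282 = 3.242.
(Ignoring the negligible lower-tail rejection probability gives the usual closed-form inversion.)
δ = d·√n ⇒ n = (δ/d)² = (3.242 / 0.36)² = 81.08.
Round up to the next whole unit.

n = 82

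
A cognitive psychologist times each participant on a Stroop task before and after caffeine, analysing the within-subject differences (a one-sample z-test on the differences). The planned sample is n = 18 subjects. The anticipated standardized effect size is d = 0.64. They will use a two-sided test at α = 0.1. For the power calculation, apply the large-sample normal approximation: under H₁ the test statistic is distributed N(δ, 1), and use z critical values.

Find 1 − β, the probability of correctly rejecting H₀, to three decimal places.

Noncentrality parameter: δ = d·√n = 0.64 × √18 = 2.7153
Critical value for a two-sided test at α = 0.1: z_{α/2} = 1.645.
Power = Φ(δ − 1.645) + Φ(−δ − 1.645) = Φ(1.070) + Φ(-4.360) = 0.8578 + 0.0000 = 0.8578.

Power ≈ 0.858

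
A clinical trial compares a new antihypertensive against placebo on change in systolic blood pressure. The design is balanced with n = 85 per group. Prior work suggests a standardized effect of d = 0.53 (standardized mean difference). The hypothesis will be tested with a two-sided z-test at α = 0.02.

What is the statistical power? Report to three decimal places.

Noncentrality parameter: δ = d·√(n/2) = 0.53 × √(85/2) = 3.4552
Two-sided α = 0.02 → critical value z_{0.01} = 2.326.
Power = Φ(δ − 2.326) + Φ(−δ − 2.326) = Φ(1.129) + Φ(-5.782) = 0.8705 + 0.0000 = 0.8705.

Power ≈ 0.871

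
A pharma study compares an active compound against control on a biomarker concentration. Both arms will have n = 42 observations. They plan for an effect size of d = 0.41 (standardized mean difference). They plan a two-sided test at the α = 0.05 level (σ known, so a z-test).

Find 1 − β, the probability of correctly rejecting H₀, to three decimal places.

Power ≈ 0.468

Noncentrality parameter: δ = d·√(n/2) = 0.41 × √(42/2) = 1.8789
Two-sided α = 0.05 → critical value z_{0.025} = 1.960.
Power = Φ(δ − 1.960) + Φ(−δ − 1.960) = Φ(-0.081) + Φ(-3.839) = 0.4677 + 0.0001 = 0.4677.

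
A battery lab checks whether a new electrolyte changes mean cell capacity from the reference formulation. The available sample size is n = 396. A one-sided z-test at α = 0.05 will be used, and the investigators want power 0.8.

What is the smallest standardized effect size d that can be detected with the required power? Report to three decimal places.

Need Φ(δ − 1.645) = 0.8, so δ = 1.645 + 0.842 = 2.486.
δ = d·√n ⇒ d = δ/√n = 2.486/√396 = 0.1250.

d ≈ 0.125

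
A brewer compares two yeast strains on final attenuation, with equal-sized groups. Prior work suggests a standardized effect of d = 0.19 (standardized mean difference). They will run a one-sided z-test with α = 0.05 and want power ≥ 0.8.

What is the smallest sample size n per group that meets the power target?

Set Φ(δ − 1.645) = 0.8; then δ − 1.645 = Φ⁻¹(0.8) = 0.842, giving δ = 2.486.
δ = d·√(n/2) ⇒ n = 2(δ/d)² = 2 × (2.486 / 0.19)² = 342.52.
Round up to the next whole unit.

n = 343 per group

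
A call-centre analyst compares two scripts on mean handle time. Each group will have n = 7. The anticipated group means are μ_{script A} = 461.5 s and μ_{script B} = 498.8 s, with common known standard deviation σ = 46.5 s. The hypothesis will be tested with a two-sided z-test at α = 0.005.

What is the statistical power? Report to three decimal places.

Power ≈ 0.096

Standardized effect: d = |μ_{script A} − μ_{script B}| / σ = |461.5 − 498.8| / 46.5 = 0.8022
Noncentrality parameter: δ = d·√(n/2) = 0.8022 × √(7/2) = 1.5007
Two-sided α = 0.005 → critical value z_{0.0025} = 2.807.
Power = Φ(δ − 2.807) + Φ(−δ − 2.807) = Φ(-1.306) + Φ(-4.308) = 0.0957 + 0.0000 = 0.0957.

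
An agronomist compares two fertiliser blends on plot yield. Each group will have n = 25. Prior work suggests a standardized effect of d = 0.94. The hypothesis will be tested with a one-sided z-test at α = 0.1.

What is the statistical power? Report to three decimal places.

Noncentrality parameter: δ = d·√(n/2) = 0.94 × √(25/2) = 3.3234
Critical value for a one-sided test at α = 0.1: z_α = 1.282.
Power = Φ(δ − 1.282) = Φ(2.042) = 0.9794.

Power ≈ 0.979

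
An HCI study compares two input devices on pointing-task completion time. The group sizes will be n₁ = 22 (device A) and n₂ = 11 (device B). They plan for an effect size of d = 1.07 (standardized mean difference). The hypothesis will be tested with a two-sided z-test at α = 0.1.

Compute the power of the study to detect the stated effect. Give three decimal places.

Power ≈ 0.895

Noncentrality parameter: δ = d / √(1/n₁ + 1/n₂) = 1.07 / √(1/22 + 1/11) = 2.8976
Two-sided α = 0.1 → critical value z_{0.05} = 1.645.
Power = Φ(δ − 1.645) + Φ(−δ − 1.645) = Φ(1.253) + Φ(-4.542) = 0.8948 + 0.0000 = 0.8948.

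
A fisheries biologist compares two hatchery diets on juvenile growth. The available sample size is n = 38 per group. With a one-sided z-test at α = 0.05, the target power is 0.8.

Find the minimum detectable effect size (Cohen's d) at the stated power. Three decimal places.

Need Φ(δ − 1.645) = 0.8, so δ = 1.645 + 0.842 = 2.486.
δ = d·√(n/2) ⇒ d = δ/√(n/2) = 2.486/√(38/2) = 0.5704.

d ≈ 0.570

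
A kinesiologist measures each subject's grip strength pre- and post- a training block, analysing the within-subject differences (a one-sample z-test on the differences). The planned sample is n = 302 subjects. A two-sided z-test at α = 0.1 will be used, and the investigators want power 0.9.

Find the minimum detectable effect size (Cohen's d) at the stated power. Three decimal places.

Need Φ(δ − 1.645) = 0.9, so δ = 1.645 + 1.282 = 2.926.
(The second rejection-region term Φ(−δ − z_{α/2}) is negligible and dropped.)
δ = d·√n ⇒ d = δ/√n = 2.926/√302 = 0.1684.

d ≈ 0.168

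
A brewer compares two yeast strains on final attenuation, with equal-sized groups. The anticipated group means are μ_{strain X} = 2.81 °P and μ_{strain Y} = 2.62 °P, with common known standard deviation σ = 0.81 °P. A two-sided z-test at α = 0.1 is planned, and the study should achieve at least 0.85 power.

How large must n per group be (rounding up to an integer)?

Standardized effect: d = |μ_{strain X} − μ_{strain Y}| / σ = |2.81 − 2.62| / 0.81 = 0.2346
Set Φ(δ − 1.645) = 0.85; then δ − 1.645 = Φ⁻¹(0.85) = 1.036, giving δ = 2.681.
(The Φ(−δ − z_{α/2}) term is vanishingly small for δ > 0 and is dropped in the standard sample-size formula.)
δ = d·√(n/2) ⇒ n = 2(δ/d)² = 2 × (2.681 / 0.2346)² = 261.32.
Rounding up, n = 262 per group.

n = 262 per group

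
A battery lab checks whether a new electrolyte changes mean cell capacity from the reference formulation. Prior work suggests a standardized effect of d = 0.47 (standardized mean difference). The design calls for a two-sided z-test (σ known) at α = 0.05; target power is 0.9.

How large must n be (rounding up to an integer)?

For power 0.9 need Φ(δ − z_{0.025}) = 0.9, so δ = z_{0.025} + z_{0.10} = 1.960 + 1.282 = 3.242.
(Ignoring the negligible lower-tail rejection probability gives the usual closed-form inversion.)
δ = d·√n ⇒ n = (δ/d)² = (3.242 / 0.47)² = 47.57.
Rounding up, n = 48.

n = 48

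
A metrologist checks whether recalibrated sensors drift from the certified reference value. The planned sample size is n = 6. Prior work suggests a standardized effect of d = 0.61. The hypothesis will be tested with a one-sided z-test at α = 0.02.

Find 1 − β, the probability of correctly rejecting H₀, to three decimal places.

Noncentrality parameter: δ = d·√n = 0.61 × √6 = 1.4942
One-sided α = 0.02 → critical value z_{0.02} = 2.054.
Power = Φ(δ − 2.054) = Φ(-0.560) = 0.2879.

Power ≈ 0.288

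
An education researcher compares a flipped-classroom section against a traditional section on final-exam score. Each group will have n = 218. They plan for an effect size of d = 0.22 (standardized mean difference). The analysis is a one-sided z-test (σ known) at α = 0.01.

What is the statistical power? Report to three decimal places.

Power ≈ 0.488

Noncentrality parameter: δ = d·√(n/2) = 0.22 × √(218/2) = 2.2969
One-sided α = 0.01 → critical value z_{0.01} = 2.326.
Power = Φ(δ − 2.326) = Φ(-0.029) = 0.4882.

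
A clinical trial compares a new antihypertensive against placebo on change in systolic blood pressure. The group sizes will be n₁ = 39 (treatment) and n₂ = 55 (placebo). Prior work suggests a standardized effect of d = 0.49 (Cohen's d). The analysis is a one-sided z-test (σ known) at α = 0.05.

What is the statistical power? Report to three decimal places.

Power ≈ 0.757

Noncentrality parameter: λ = d / √(1/n₁ + 1/n₂) = 0.49 / √(1/39 + 1/55) = 2.3407
Critical value for a one-sided test at α = 0.05: z_α = 1.645.
Power = P(Z > 1.645 − λ) = Φ(0.696) = 0.7567.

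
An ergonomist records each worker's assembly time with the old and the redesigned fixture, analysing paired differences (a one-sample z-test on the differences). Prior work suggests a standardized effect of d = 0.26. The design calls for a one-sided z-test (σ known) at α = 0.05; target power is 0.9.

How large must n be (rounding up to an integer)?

n = 127

Set Φ(δ − 1.645) = 0.9; then δ − 1.645 = Φ⁻¹(0.9) = 1.282, giving δ = 2.926.
δ = d·√n ⇒ n = (δ/d)² = (2.926 / 0.26)² = 126.68.
Round up to the next whole unit.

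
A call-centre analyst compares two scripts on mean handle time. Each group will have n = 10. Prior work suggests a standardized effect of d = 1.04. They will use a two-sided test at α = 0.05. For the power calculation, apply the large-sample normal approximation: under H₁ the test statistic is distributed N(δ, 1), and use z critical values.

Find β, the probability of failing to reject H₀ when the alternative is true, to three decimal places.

Noncentrality parameter: δ = d·√(n/2) = 1.04 × √(10/2) = 2.3255
Critical value for a two-sided test at α = 0.05: z_{α/2} = 1.960.
Power = Φ(δ − 1.960) + Φ(−δ − 1.960) = Φ(0.366) + Φ(-4.285) = 0.6426 + 0.0000 = 0.6427.
Type II error: β = 1 − power = 1 − 0.6427 = 0.3573.

β ≈ 0.357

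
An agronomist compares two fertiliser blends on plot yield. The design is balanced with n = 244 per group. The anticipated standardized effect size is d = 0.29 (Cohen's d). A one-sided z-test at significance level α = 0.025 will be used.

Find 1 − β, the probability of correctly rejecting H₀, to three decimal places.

Power ≈ 0.893

Noncentrality parameter: δ = d·√(n/2) = 0.29 × √(244/2) = 3.2032
One-sided α = 0.025 → critical value z_{0.025} = 1.960.
Power = P(Z > 1.960 − δ) = Φ(1.243) = 0.8931.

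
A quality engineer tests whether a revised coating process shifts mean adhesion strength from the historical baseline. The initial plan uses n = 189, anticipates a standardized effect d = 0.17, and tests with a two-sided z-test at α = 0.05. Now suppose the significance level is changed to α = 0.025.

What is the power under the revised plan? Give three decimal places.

Power ≈ 0.538

δ = d·√n = 0.17 × √189 = 2.3371 (unchanged). New critical value: z_{0.0125} = 2.241.
Revised power = Φ(δ − 2.241) + Φ(−δ − 2.241) = Φ(0.096) + Φ(-4.579) = 0.5381 + 0.0000 = 0.5381.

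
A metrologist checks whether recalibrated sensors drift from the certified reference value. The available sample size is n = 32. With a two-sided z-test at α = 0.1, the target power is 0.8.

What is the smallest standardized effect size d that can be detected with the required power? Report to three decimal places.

Required noncentrality: δ = z_{0.05} + z_{0.20} = 1.645 + 0.842 = 2.486.
(The second rejection-region term Φ(−δ − z_{α/2}) is negligible and dropped.)
δ = d·√n ⇒ d = δ/√n = 2.486/√32 = 0.4396.

d ≈ 0.440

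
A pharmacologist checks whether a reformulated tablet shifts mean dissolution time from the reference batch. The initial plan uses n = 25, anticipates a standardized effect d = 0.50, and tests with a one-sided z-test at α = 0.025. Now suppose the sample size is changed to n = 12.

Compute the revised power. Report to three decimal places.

Power ≈ 0.410

With n = 12: δ = d·√n = 0.50 × √12 = 1.7321. Critical value z_{0.025} = 1.960.
Revised power = P(Z > 1.960 − δ) = Φ(-0.228) = 0.4099.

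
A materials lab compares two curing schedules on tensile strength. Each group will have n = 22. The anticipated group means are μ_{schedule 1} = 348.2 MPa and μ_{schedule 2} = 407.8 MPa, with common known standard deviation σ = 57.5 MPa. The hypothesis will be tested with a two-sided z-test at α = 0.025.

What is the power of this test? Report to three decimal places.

Standardized effect: d = |μ_{schedule 1} − μ_{schedule 2}| / σ = |348.2 − 407.8| / 57.5 = 1.0365
Noncentrality parameter: δ = d·√(n/2) = 1.0365 × √(22/2) = 3.4378
Two-sided α = 0.025 → critical value z_{0.0125} = 2.241.
Power = Φ(δ − 2.241) + Φ(−δ − 2.241) = Φ(1.196) + Φ(-5.679) = 0.8842 + 0.0000 = 0.8842.

Power ≈ 0.884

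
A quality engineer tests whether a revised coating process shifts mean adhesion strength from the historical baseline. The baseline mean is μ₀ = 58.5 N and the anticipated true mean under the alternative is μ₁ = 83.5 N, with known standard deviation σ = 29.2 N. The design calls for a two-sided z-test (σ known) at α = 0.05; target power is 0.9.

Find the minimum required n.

Standardized effect: d = |μ₁ − μ₀| / σ = |83.5 − 58.5| / 29.2 = 0.8562
For power 0.9 need Φ(δ − z_{0.025}) = 0.9, so δ = z_{0.025} + z_{0.10} = 1.960 + 1.282 = 3.242.
(Ignoring the negligible lower-tail rejection probability gives the usual closed-form inversion.)
δ = d·√n ⇒ n = (δ/d)² = (3.242 / 0.8562)² = 14.33.
Rounding up, n = 15.

n = 15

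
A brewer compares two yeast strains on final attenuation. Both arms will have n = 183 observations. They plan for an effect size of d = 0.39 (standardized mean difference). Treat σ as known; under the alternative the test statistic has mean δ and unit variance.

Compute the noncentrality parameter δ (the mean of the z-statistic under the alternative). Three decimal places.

The noncentrality parameter scales effect size by the design's sample-size factor: δ = d·√(n/2) = 0.39 × √(183/2) = 3.7306

δ ≈ 3.731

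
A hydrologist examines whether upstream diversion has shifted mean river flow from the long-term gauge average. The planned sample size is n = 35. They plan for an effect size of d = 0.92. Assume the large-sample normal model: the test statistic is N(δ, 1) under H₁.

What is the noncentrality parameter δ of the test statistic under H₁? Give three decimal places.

δ ≈ 5.443

δ = d·√n = 0.92 × √35 = 5.4428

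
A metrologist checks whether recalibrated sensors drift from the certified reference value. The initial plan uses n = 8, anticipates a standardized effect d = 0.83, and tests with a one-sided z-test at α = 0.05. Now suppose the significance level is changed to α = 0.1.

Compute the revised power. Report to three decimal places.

Power ≈ 0.857

δ = d·√n = 0.83 × √8 = 2.3476 (unchanged). New critical value: z_{0.1} = 1.282.
Revised power = P(Z > 1.282 − δ) = Φ(1.066) = 0.8568.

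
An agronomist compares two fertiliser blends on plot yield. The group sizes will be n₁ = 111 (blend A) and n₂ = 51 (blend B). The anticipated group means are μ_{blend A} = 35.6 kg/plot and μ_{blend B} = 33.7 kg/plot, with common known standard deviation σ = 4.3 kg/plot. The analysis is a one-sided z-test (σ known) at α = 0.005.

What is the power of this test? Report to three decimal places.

Power ≈ 0.514

Standardized effect: d = |μ_{blend A} − μ_{blend B}| / σ = |35.6 − 33.7| / 4.3 = 0.4419
Noncentrality parameter: δ = d / √(1/n₁ + 1/n₂) = 0.4419 / √(1/111 + 1/51) = 2.6120
One-sided α = 0.005 → critical value z_{0.005} = 2.576.
Power = P(Z > 2.576 − δ) = Φ(0.036) = 0.5144.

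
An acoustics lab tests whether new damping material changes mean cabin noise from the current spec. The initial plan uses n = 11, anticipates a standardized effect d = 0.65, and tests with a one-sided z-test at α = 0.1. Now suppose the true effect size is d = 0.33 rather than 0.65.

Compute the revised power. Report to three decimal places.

With d = 0.33: δ = d·√n = 0.33 × √11 = 1.0945. Critical value z_{0.1} = 1.282.
Revised power = Φ(δ − 1.282) = Φ(-0.187) = 0.4258.

Power ≈ 0.426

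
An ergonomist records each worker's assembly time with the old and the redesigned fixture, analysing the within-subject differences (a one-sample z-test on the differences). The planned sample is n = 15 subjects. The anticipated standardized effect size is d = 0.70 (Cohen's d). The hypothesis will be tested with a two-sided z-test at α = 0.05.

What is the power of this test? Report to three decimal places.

Noncentrality parameter: δ = d·√n = 0.70 × √15 = 2.7111
Critical value for a two-sided test at α = 0.05: z_{α/2} = 1.960.
Power = Φ(δ − 1.960) + Φ(−δ − 1.960) = Φ(0.751) + Φ(-4.671) = 0.7737 + 0.0000 = 0.7737.

Power ≈ 0.774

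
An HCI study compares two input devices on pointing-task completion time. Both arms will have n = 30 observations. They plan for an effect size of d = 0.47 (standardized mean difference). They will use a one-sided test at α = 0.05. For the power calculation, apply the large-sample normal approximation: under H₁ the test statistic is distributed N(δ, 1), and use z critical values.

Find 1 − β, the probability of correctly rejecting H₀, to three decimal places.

Noncentrality parameter: δ = d·√(n/2) = 0.47 × √(30/2) = 1.8203
Critical value for a one-sided test at α = 0.05: z_α = 1.645.
Power = P(Z > 1.645 − δ) = Φ(0.175) = 0.5696.

Power ≈ 0.570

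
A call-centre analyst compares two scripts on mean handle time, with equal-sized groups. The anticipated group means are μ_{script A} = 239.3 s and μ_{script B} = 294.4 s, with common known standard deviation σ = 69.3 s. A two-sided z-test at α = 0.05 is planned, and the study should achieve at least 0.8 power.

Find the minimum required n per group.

Standardized effect: d = |μ_{script A} − μ_{script B}| / σ = |239.3 − 294.4| / 69.3 = 0.7951
For power 0.8 need Φ(δ − z_{0.025}) = 0.8, so δ = z_{0.025} + z_{0.20} = 1.960 + 0.842 = 2.802.
(For δ > 0 the lower-tail rejection region contributes negligibly to power, so the one-term inversion is standard.)
δ = d·√(n/2) ⇒ n = 2(δ/d)² = 2 × (2.802 / 0.7951)² = 24.83.
Round up to the next whole unit.

n = 25 per group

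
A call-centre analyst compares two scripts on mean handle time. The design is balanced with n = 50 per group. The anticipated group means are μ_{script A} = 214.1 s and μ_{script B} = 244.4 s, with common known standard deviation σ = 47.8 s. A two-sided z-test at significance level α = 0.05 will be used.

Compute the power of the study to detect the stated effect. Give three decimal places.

Standardized effect: d = |μ_{script A} − μ_{script B}| / σ = |214.1 − 244.4| / 47.8 = 0.6339
Noncentrality parameter: δ = d·√(n/2) = 0.6339 × √(50/2) = 3.1695
Two-sided α = 0.05 → critical value z_{0.025} = 1.960.
Power = Φ(δ − 1.960) + Φ(−δ − 1.960) = Φ(1.209) + Φ(-5.129) = 0.8868 + 0.0000 = 0.8868.

Power ≈ 0.887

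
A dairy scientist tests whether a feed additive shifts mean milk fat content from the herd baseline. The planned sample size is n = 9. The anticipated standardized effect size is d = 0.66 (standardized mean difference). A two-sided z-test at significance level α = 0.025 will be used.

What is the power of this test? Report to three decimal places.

Noncentrality parameter: δ = d·√n = 0.66 × √9 = 1.9800
Critical value for a two-sided test at α = 0.025: z_{α/2} = 2.241.
Power = Φ(δ − 2.241) + Φ(−δ − 2.241) = Φ(-0.261) + Φ(-4.221) = 0.3969 + 0.0000 = 0.3969.

Power ≈ 0.397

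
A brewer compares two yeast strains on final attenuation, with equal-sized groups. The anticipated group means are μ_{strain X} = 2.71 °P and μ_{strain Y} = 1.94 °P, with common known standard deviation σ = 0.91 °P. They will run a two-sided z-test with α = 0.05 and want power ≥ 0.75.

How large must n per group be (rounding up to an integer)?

n = 20 per group

Standardized effect: d = |μ_{strain X} − μ_{strain Y}| / σ = |2.71 − 1.94| / 0.91 = 0.8462
For power 0.75 need Φ(δ − z_{0.025}) = 0.75, so δ = z_{0.025} + z_{0.25} = 1.960 + 0.674 = 2.634.
(For δ > 0 the lower-tail rejection region contributes negligibly to power, so the one-term inversion is standard.)
δ = d·√(n/2) ⇒ n = 2(δ/d)² = 2 × (2.634 / 0.8462)² = 19.39.
Rounding up, n = 20 per group.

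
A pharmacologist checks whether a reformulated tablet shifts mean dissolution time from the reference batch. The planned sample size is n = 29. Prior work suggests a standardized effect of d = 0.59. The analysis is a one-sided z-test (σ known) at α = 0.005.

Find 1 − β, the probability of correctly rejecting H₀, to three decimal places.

Noncentrality parameter: δ = d·√n = 0.59 × √29 = 3.1772
Critical value for a one-sided test at α = 0.005: z_α = 2.576.
Power = P(Z > 2.576 − δ) = Φ(0.601) = 0.7262.

Power ≈ 0.726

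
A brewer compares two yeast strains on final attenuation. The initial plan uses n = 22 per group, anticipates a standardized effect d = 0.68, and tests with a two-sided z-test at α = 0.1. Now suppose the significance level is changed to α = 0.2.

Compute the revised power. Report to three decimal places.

δ = d·√(n/2) = 0.68 × √(22/2) = 2.2553 (unchanged). New critical value: z_{0.1} = 1.282.
Revised power = Φ(δ − 1.282) + Φ(−δ − 1.282) = Φ(0.974) + Φ(-3.537) = 0.8349 + 0.0002 = 0.8351.

Power ≈ 0.835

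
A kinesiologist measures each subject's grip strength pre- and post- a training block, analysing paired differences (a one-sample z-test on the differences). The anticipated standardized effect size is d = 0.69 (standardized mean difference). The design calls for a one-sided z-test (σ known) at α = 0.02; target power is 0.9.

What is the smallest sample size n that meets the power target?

n = 24

For power 0.9 need Φ(δ − z_{0.02}) = 0.9, so δ = z_{0.02} + z_{0.10} = 2.054 + 1.282 = 3.335.
δ = d·√n ⇒ n = (δ/d)² = (3.335 / 0.69)² = 23.37.
Round up to the next whole unit.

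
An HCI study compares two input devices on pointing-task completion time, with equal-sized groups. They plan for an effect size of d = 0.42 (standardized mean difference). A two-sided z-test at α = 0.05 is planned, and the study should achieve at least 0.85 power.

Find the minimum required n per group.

n = 102 per group

For power 0.85 need Φ(δ − z_{0.025}) = 0.85, so δ = z_{0.025} + z_{0.15} = 1.960 + 1.036 = 2.996.
(The Φ(−δ − z_{α/2}) term is vanishingly small for δ > 0 and is dropped in the standard sample-size formula.)
δ = d·√(n/2) ⇒ n = 2(δ/d)² = 2 × (2.996 / 0.42)² = 101.80.
Rounding up, n = 102 per group.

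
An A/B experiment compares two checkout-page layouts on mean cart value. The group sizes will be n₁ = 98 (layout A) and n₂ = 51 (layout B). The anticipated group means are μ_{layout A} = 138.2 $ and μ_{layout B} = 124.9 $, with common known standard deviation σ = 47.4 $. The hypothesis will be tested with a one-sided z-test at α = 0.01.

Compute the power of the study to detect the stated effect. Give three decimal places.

Standardized effect: d = |μ_{layout A} − μ_{layout B}| / σ = |138.2 − 124.9| / 47.4 = 0.2806
Noncentrality parameter: δ = d / √(1/n₁ + 1/n₂) = 0.2806 / √(1/98 + 1/51) = 1.6251
Critical value for a one-sided test at α = 0.01: z_α = 2.326.
Power = P(Z > 2.326 − δ) = Φ(-0.701) = 0.2416.

Power ≈ 0.242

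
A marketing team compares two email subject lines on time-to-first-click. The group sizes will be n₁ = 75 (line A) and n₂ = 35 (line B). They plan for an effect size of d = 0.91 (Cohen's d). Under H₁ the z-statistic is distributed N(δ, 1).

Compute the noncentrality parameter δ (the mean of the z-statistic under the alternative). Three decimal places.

δ ≈ 4.445

δ = d / √(1/n₁ + 1/n₂) = 0.91 / √(1/75 + 1/35) = 4.4454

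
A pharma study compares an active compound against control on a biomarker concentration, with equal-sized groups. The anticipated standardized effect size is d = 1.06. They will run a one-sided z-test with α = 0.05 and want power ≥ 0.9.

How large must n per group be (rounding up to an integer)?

For power 0.9 need Φ(δ − z_{0.05}) = 0.9, so δ = z_{0.05} + z_{0.10} = 1.645 + 1.282 = 2.926.
δ = d·√(n/2) ⇒ n = 2(δ/d)² = 2 × (2.926 / 1.06)² = 15.24.
Rounding up, n = 16 per group.

n = 16 per group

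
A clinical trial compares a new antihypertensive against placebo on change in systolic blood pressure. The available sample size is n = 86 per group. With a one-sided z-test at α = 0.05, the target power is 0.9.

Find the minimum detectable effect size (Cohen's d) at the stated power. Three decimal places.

Need Φ(δ − 1.645) = 0.9, so δ = 1.645 + 1.282 = 2.926.
δ = d·√(n/2) ⇒ d = δ/√(n/2) = 2.926/√(86/2) = 0.4463.

d ≈ 0.446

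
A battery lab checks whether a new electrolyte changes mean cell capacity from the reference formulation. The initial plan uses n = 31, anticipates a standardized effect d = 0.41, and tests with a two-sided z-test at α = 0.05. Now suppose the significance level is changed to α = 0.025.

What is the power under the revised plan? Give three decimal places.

Power ≈ 0.517

δ = d·√n = 0.41 × √31 = 2.2828 (unchanged). New critical value: z_{0.0125} = 2.241.
Revised power = Φ(δ − 2.241) + Φ(−δ − 2.241) = Φ(0.041) + Φ(-4.524) = 0.5165 + 0.0000 = 0.5165.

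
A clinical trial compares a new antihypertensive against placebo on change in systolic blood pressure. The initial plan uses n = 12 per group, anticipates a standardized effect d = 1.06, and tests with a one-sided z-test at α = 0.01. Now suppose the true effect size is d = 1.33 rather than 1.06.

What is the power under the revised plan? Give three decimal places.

Power ≈ 0.824

With d = 1.33: δ = d·√(n/2) = 1.33 × √(12/2) = 3.2578. Critical value z_{0.01} = 2.326.
Revised power = P(Z > 2.326 − δ) = Φ(0.931) = 0.8242.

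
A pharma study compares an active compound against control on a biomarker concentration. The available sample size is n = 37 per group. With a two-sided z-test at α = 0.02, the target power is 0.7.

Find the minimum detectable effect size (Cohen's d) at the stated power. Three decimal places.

Required noncentrality: δ = z_{0.01} + z_{0.30} = 2.326 + 0.524 = 2.851.
(The second rejection-region term Φ(−δ − z_{α/2}) is negligible and dropped.)
δ = d·√(n/2) ⇒ d = δ/√(n/2) = 2.851/√(37/2) = 0.6628.

d ≈ 0.663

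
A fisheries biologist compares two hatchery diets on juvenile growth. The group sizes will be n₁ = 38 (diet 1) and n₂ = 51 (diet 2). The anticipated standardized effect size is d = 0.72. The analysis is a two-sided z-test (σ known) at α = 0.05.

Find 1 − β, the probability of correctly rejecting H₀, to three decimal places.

Noncentrality parameter: δ = d / √(1/n₁ + 1/n₂) = 0.72 / √(1/38 + 1/51) = 3.3598
Critical value for a two-sided test at α = 0.05: z_{α/2} = 1.960.
Power = Φ(δ − 1.960) + Φ(−δ − 1.960) = Φ(1.400) + Φ(-5.320) = 0.9192 + 0.0000 = 0.9192.

Power ≈ 0.919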